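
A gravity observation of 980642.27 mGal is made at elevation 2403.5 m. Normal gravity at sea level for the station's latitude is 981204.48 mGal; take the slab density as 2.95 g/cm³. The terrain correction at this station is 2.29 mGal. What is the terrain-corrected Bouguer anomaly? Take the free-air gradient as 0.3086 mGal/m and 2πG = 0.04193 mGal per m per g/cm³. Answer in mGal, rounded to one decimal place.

Free-air correction = 0.3086 × 2403.5 = 741.72 mGal
Free-air anomaly = 980642.27 − 981204.48 + (741.72) = 179.51 mGal
Bouguer slab correction = 0.04193 × 2.95 × 2403.5 = 297.30 mGal
Simple Bouguer anomaly = 179.51 − (297.30) = -117.79 mGal
Complete Bouguer anomaly = -117.79 + 2.29 = -115.50 mGal

-115.5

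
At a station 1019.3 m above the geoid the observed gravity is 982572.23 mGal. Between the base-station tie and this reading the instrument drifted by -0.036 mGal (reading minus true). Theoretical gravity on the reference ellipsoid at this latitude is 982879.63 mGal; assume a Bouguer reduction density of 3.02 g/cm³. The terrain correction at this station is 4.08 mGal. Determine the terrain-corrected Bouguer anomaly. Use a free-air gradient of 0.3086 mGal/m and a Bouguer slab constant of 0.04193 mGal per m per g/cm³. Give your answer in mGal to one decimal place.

-117.8

Drift-corrected reading = 982572.23 − (-0.036) = 982572.266 mGal
Free-air correction = 0.3086 × 1019.3 = 314.56 mGal
Free-air anomaly = 982572.266 − 982879.63 + (314.56) = 7.196 mGal
Bouguer slab correction = 0.04193 × 3.02 × 1019.3 = 129.07 mGal
Simple Bouguer anomaly = 7.196 − (129.07) = -121.874 mGal
Complete Bouguer anomaly = -121.874 + 4.08 = -117.794 mGal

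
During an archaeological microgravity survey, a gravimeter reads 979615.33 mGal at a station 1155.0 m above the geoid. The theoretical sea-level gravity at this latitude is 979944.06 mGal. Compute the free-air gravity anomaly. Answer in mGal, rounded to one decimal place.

27.7

Free-air correction = 0.3086 × 1155.0 = 356.43 mGal
Free-air anomaly = 979615.33 − 979944.06 + (356.43) = 27.70 mGal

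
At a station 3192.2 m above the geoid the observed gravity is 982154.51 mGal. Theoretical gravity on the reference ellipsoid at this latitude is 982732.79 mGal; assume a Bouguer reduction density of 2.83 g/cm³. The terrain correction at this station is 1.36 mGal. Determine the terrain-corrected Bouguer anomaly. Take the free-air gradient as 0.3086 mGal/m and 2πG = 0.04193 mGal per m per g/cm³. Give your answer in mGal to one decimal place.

29.4

Free-air correction = 0.3086 × 3192.2 = 985.11 mGal
Free-air anomaly = 982154.51 − 982732.79 + (985.11) = 406.83 mGal
Bouguer slab correction = 0.04193 × 2.83 × 3192.2 = 378.79 mGal
Simple Bouguer anomaly = 406.83 − (378.79) = 28.04 mGal
Complete Bouguer anomaly = 28.04 + 1.36 = 29.40 mGal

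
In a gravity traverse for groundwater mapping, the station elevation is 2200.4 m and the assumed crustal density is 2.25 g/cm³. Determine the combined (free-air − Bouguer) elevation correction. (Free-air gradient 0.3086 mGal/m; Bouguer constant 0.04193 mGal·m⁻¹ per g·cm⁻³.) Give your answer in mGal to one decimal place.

471.5

Combined gradient = 0.3086 − 0.04193 × 2.25 = 0.2142575 mGal/m
Combined elevation correction = 0.2142575 × 2200.4 = 471.5 mGal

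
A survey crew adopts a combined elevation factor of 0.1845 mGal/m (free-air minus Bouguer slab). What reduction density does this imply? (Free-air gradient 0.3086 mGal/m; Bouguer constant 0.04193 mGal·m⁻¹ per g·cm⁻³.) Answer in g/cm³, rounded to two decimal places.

0.1845 = 0.3086 − 0.04193 × ρ
ρ = (0.3086 − 0.1845) / 0.04193 = 2.96 g/cm³

2.96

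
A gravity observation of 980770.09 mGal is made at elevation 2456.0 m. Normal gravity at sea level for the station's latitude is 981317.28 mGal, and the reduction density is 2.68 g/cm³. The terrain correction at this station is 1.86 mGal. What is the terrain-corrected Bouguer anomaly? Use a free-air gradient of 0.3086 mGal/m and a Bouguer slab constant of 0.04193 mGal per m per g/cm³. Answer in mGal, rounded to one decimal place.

-63.4

Free-air correction = 0.3086 × 2456.0 = 757.92 mGal
Free-air anomaly = 980770.09 − 981317.28 + (757.92) = 210.73 mGal
Bouguer slab correction = 0.04193 × 2.68 × 2456.0 = 275.99 mGal
Simple Bouguer anomaly = 210.73 − (275.99) = -65.26 mGal
Complete Bouguer anomaly = -65.26 + 1.86 = -63.40 mGal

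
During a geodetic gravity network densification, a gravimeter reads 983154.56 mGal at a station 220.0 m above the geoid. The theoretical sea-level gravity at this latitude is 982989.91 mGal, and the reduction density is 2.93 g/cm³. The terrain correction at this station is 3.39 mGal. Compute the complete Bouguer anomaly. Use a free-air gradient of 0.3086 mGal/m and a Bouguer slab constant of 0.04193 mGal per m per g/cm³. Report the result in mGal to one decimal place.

208.9

Free-air correction = 0.3086 × 220.0 = 67.89 mGal
Free-air anomaly = 983154.56 − 982989.91 + (67.89) = 232.54 mGal
Bouguer slab correction = 0.04193 × 2.93 × 220.0 = 27.03 mGal
Simple Bouguer anomaly = 232.54 − (27.03) = 205.51 mGal
Complete Bouguer anomaly = 205.51 + 3.39 = 208.90 mGal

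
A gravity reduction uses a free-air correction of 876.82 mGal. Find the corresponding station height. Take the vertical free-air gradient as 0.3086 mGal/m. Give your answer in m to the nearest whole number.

2841

h = 876.82 / 0.3086 = 2841.28 m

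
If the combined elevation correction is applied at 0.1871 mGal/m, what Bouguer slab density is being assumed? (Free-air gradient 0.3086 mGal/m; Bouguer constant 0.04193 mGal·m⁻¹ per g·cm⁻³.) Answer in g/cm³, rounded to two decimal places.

0.1871 = 0.3086 − 0.04193 × ρ
ρ = (0.3086 − 0.1871) / 0.04193 = 2.90 g/cm³

2.90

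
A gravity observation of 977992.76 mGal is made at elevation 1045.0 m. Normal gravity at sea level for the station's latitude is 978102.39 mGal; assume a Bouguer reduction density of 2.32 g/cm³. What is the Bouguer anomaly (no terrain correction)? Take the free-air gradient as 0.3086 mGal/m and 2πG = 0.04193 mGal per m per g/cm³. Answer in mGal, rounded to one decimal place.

Free-air correction = 0.3086 × 1045.0 = 322.49 mGal
Free-air anomaly = 977992.76 − 978102.39 + (322.49) = 212.86 mGal
Bouguer slab correction = 0.04193 × 2.32 × 1045.0 = 101.66 mGal
Simple Bouguer anomaly = 212.86 − (101.66) = 111.20 mGal

111.2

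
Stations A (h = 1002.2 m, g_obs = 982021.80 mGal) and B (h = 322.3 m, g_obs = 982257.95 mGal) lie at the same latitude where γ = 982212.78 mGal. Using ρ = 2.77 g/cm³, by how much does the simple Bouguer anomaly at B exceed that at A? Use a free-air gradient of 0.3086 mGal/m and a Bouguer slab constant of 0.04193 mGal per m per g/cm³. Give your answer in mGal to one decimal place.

Δg_SB(A) = 982021.80 − 982212.78 + 0.3086×1002.2 − 0.04193×2.77×1002.2 = 1.90 mGal
Δg_SB(B) = 982257.95 − 982212.78 + 0.3086×322.3 − 0.04193×2.77×322.3 = 107.20 mGal
Difference = 107.20 − (1.90) = 105.30 mGal

105.3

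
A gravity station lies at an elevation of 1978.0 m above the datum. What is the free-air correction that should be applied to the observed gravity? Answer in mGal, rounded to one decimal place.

610.4

Free-air correction = 0.3086 × 1978.0 = 610.4 mGal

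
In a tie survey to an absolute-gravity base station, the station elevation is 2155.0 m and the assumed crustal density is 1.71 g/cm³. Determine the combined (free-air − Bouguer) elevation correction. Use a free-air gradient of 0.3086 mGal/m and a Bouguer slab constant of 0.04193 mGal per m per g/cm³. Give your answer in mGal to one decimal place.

510.5

Combined gradient = 0.3086 − 0.04193 × 1.71 = 0.2368997 mGal/m
Combined elevation correction = 0.2368997 × 2155.0 = 510.5 mGal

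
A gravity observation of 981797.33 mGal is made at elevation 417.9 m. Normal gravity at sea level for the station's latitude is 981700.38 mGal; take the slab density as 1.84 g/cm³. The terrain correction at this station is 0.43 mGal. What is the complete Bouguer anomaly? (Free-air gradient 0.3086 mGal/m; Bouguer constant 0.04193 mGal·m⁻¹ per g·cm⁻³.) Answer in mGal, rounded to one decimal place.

Free-air correction = 0.3086 × 417.9 = 128.96 mGal
Free-air anomaly = 981797.33 − 981700.38 + (128.96) = 225.91 mGal
Bouguer slab correction = 0.04193 × 1.84 × 417.9 = 32.24 mGal
Simple Bouguer anomaly = 225.91 − (32.24) = 193.67 mGal
Complete Bouguer anomaly = 193.67 + 0.43 = 194.10 mGal

194.1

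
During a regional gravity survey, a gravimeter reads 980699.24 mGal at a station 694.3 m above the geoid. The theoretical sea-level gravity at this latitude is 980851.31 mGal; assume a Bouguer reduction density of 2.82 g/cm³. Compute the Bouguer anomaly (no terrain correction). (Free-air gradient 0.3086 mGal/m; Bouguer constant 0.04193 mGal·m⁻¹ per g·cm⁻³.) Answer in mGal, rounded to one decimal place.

Free-air correction = 0.3086 × 694.3 = 214.26 mGal
Free-air anomaly = 980699.24 − 980851.31 + (214.26) = 62.19 mGal
Bouguer slab correction = 0.04193 × 2.82 × 694.3 = 82.10 mGal
Simple Bouguer anomaly = 62.19 − (82.10) = -19.91 mGal

-19.9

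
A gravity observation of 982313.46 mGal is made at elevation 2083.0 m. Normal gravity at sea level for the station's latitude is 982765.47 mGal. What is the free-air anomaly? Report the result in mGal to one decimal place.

Free-air correction = 0.3086 × 2083.0 = 642.81 mGal
Free-air anomaly = 982313.46 − 982765.47 + (642.81) = 190.80 mGal

190.8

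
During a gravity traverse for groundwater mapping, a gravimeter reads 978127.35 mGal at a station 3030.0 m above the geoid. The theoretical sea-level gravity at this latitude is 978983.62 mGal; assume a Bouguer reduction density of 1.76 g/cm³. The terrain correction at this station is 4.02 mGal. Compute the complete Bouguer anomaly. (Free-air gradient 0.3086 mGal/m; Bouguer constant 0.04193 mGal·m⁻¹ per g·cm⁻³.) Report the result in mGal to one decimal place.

Free-air correction = 0.3086 × 3030.0 = 935.06 mGal
Free-air anomaly = 978127.35 − 978983.62 + (935.06) = 78.79 mGal
Bouguer slab correction = 0.04193 × 1.76 × 3030.0 = 223.60 mGal
Simple Bouguer anomaly = 78.79 − (223.60) = -144.81 mGal
Complete Bouguer anomaly = -144.81 + 4.02 = -140.79 mGal

-140.8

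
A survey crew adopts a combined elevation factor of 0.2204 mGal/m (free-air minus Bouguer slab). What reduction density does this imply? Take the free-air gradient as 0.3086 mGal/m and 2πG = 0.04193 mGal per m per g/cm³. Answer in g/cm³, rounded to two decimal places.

2.10

0.2204 = 0.3086 − 0.04193 × ρ
ρ = (0.3086 − 0.2204) / 0.04193 = 2.10 g/cm³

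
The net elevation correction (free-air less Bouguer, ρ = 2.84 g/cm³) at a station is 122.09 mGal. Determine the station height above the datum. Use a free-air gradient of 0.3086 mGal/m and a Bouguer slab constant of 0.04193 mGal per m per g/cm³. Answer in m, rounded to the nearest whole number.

644

Combined gradient = 0.3086 − 0.04193 × 2.84 = 0.1895188 mGal/m
h = 122.09 / 0.1895188 = 644.21 m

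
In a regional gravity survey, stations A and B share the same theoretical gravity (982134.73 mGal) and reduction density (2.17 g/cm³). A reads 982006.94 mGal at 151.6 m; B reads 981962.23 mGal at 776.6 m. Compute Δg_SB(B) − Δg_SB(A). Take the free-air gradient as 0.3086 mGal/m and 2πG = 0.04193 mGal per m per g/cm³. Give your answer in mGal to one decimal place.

91.3

Δg_SB(A) = 982006.94 − 982134.73 + 0.3086×151.6 − 0.04193×2.17×151.6 = -94.80 mGal
Δg_SB(B) = 981962.23 − 982134.73 + 0.3086×776.6 − 0.04193×2.17×776.6 = -3.50 mGal
Difference = -3.50 − (-94.80) = 91.30 mGal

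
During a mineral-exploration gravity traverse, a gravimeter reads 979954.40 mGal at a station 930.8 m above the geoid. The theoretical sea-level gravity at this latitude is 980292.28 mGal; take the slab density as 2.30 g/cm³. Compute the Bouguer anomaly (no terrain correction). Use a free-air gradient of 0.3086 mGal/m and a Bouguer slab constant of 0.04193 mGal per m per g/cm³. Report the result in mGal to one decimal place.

Free-air correction = 0.3086 × 930.8 = 287.24 mGal
Free-air anomaly = 979954.40 − 980292.28 + (287.24) = -50.64 mGal
Bouguer slab correction = 0.04193 × 2.30 × 930.8 = 89.77 mGal
Simple Bouguer anomaly = -50.64 − (89.77) = -140.41 mGal

-140.4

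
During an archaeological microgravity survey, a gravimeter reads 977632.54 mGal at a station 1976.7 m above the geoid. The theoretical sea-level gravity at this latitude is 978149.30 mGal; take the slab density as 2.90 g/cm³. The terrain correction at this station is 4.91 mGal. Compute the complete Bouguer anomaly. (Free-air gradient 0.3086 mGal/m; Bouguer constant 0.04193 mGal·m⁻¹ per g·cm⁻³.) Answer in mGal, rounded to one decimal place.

-142.2

Free-air correction = 0.3086 × 1976.7 = 610.01 mGal
Free-air anomaly = 977632.54 − 978149.30 + (610.01) = 93.25 mGal
Bouguer slab correction = 0.04193 × 2.90 × 1976.7 = 240.36 mGal
Simple Bouguer anomaly = 93.25 − (240.36) = -147.11 mGal
Complete Bouguer anomaly = -147.11 + 4.91 = -142.20 mGal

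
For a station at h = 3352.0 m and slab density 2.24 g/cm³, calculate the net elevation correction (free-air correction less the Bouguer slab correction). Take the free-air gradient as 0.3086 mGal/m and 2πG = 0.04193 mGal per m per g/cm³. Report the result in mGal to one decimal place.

719.6

Combined gradient = 0.3086 − 0.04193 × 2.24 = 0.2146768 mGal/m
Combined elevation correction = 0.2146768 × 3352.0 = 719.6 mGal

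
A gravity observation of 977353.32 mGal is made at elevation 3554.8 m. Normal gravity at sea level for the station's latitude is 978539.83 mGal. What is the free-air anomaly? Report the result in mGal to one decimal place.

-89.5

Free-air correction = 0.3086 × 3554.8 = 1097.01 mGal
Free-air anomaly = 977353.32 − 978539.83 + (1097.01) = -89.50 mGal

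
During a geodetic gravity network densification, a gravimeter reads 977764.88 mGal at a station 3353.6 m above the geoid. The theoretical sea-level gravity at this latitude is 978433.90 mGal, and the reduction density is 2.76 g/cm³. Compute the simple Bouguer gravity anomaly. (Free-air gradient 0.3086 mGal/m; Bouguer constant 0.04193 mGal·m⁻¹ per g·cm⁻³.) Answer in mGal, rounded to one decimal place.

Free-air correction = 0.3086 × 3353.6 = 1034.92 mGal
Free-air anomaly = 977764.88 − 978433.90 + (1034.92) = 365.90 mGal
Bouguer slab correction = 0.04193 × 2.76 × 3353.6 = 388.10 mGal
Simple Bouguer anomaly = 365.90 − (388.10) = -22.20 mGal

-22.2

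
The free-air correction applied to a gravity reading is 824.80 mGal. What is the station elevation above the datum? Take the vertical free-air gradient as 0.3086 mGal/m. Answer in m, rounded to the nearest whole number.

h = 824.80 / 0.3086 = 2672.72 m

2673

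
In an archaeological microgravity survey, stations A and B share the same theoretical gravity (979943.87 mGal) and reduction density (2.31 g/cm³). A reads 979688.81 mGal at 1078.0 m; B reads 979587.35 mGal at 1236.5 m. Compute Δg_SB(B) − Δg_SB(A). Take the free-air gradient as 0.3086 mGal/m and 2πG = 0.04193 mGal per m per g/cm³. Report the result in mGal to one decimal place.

-67.9

Δg_SB(A) = 979688.81 − 979943.87 + 0.3086×1078.0 − 0.04193×2.31×1078.0 = -26.80 mGal
Δg_SB(B) = 979587.35 − 979943.87 + 0.3086×1236.5 − 0.04193×2.31×1236.5 = -94.70 mGal
Difference = -94.70 − (-26.80) = -67.90 mGal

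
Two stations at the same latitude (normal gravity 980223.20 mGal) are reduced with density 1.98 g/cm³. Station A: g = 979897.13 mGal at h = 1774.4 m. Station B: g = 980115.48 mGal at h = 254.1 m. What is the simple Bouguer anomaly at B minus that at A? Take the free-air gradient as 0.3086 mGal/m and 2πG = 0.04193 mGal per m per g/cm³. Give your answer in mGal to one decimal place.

Δg_SB(A) = 979897.13 − 980223.20 + 0.3086×1774.4 − 0.04193×1.98×1774.4 = 74.20 mGal
Δg_SB(B) = 980115.48 − 980223.20 + 0.3086×254.1 − 0.04193×1.98×254.1 = -50.40 mGal
Difference = -50.40 − (74.20) = -124.60 mGal

-124.6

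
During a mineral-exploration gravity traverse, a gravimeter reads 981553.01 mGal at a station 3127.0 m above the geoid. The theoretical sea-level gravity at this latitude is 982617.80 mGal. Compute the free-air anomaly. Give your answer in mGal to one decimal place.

-99.8

Free-air correction = 0.3086 × 3127.0 = 964.99 mGal
Free-air anomaly = 981553.01 − 982617.80 + (964.99) = -99.80 mGal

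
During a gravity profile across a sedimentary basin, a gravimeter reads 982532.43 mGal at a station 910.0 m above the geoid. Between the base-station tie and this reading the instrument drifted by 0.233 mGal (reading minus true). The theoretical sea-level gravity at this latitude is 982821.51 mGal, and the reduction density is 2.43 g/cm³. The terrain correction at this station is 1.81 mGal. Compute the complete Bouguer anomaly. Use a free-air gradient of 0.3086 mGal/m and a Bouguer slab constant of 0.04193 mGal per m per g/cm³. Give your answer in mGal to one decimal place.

-99.4

Drift-corrected reading = 982532.43 − (0.233) = 982532.197 mGal
Free-air correction = 0.3086 × 910.0 = 280.83 mGal
Free-air anomaly = 982532.197 − 982821.51 + (280.83) = -8.483 mGal
Bouguer slab correction = 0.04193 × 2.43 × 910.0 = 92.72 mGal
Simple Bouguer anomaly = -8.483 − (92.72) = -101.203 mGal
Complete Bouguer anomaly = -101.203 + 1.81 = -99.393 mGal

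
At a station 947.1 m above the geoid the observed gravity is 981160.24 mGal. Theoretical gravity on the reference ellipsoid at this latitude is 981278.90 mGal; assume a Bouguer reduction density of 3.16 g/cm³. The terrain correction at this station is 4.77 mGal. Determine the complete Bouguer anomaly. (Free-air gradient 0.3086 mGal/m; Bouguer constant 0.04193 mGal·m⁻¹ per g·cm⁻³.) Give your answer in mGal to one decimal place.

52.9

Free-air correction = 0.3086 × 947.1 = 292.28 mGal
Free-air anomaly = 981160.24 − 981278.90 + (292.28) = 173.62 mGal
Bouguer slab correction = 0.04193 × 3.16 × 947.1 = 125.49 mGal
Simple Bouguer anomaly = 173.62 − (125.49) = 48.13 mGal
Complete Bouguer anomaly = 48.13 + 4.77 = 52.90 mGal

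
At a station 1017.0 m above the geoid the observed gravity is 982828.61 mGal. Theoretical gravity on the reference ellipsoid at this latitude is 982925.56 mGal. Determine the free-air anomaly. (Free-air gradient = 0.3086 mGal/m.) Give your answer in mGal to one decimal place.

Free-air correction = 0.3086 × 1017.0 = 313.85 mGal
Free-air anomaly = 982828.61 − 982925.56 + (313.85) = 216.90 mGal

216.9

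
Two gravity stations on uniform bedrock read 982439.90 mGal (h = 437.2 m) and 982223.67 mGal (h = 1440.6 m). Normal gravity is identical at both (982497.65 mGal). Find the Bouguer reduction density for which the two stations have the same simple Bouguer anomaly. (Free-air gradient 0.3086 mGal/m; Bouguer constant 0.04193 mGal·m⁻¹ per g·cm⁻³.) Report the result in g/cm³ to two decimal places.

2.22

Δg_obs = 982223.67 − 982439.90 = -216.23 mGal over Δh = 1440.6 − 437.2 = 1003.4 m
Equal Bouguer anomalies ⇒ Δg_obs + (0.3086 − 0.04193ρ)·Δh = 0
0.3086 − 0.04193ρ = −Δg_obs/Δh = 0.21550
ρ = (0.3086 − 0.21550) / 0.04193 = 2.22 g/cm³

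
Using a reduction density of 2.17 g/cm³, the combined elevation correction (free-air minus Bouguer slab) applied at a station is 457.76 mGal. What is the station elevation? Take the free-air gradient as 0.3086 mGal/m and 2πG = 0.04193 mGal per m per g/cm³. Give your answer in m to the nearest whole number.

2104

Combined gradient = 0.3086 − 0.04193 × 2.17 = 0.2176119 mGal/m
h = 457.76 / 0.2176119 = 2103.56 m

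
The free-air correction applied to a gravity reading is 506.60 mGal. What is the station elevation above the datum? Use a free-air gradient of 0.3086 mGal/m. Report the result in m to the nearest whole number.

1642

h = 506.60 / 0.3086 = 1641.61 m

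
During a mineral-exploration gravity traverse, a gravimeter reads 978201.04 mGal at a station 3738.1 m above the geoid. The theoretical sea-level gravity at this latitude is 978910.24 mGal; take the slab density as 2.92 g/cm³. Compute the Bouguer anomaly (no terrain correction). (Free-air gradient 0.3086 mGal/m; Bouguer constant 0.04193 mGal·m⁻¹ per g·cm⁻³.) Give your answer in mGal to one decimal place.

Free-air correction = 0.3086 × 3738.1 = 1153.58 mGal
Free-air anomaly = 978201.04 − 978910.24 + (1153.58) = 444.38 mGal
Bouguer slab correction = 0.04193 × 2.92 × 3738.1 = 457.68 mGal
Simple Bouguer anomaly = 444.38 − (457.68) = -13.30 mGal

-13.3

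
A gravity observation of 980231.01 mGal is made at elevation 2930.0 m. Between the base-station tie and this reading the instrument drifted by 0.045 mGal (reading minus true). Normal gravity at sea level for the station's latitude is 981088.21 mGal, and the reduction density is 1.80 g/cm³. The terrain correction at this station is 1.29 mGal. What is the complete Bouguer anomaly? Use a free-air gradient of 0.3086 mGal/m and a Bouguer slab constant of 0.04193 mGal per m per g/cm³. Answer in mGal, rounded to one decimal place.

Drift-corrected reading = 980231.01 − (0.045) = 980230.965 mGal
Free-air correction = 0.3086 × 2930.0 = 904.20 mGal
Free-air anomaly = 980230.965 − 981088.21 + (904.20) = 46.955 mGal
Bouguer slab correction = 0.04193 × 1.80 × 2930.0 = 221.14 mGal
Simple Bouguer anomaly = 46.955 − (221.14) = -174.185 mGal
Complete Bouguer anomaly = -174.185 + 1.29 = -172.895 mGal

-172.9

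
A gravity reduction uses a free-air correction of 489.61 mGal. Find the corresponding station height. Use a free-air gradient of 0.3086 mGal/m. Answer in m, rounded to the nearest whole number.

h = 489.61 / 0.3086 = 1586.55 m

1587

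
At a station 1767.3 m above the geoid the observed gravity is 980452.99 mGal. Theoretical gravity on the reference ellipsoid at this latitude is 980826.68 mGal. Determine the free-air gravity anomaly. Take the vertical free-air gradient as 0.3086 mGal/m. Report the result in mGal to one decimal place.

171.7

Free-air correction = 0.3086 × 1767.3 = 545.39 mGal
Free-air anomaly = 980452.99 − 980826.68 + (545.39) = 171.70 mGal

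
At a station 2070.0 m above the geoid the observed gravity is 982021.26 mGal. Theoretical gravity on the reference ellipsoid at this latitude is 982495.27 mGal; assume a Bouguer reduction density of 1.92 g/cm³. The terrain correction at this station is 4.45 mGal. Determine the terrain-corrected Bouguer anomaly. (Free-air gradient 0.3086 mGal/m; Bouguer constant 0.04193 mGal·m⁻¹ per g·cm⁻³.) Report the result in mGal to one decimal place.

Free-air correction = 0.3086 × 2070.0 = 638.80 mGal
Free-air anomaly = 982021.26 − 982495.27 + (638.80) = 164.79 mGal
Bouguer slab correction = 0.04193 × 1.92 × 2070.0 = 166.65 mGal
Simple Bouguer anomaly = 164.79 − (166.65) = -1.86 mGal
Complete Bouguer anomaly = -1.86 + 4.45 = 2.59 mGal

2.6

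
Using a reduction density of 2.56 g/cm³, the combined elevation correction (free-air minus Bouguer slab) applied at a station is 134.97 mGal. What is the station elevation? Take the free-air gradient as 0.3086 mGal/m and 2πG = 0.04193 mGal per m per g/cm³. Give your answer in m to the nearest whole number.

671

Combined gradient = 0.3086 − 0.04193 × 2.56 = 0.2012592 mGal/m
h = 134.97 / 0.2012592 = 670.63 m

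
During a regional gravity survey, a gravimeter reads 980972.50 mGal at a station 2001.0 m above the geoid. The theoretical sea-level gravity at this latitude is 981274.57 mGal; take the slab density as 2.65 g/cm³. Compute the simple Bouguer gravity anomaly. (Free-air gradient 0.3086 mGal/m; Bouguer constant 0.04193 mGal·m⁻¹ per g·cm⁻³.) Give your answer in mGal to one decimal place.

93.1

Free-air correction = 0.3086 × 2001.0 = 617.51 mGal
Free-air anomaly = 980972.50 − 981274.57 + (617.51) = 315.44 mGal
Bouguer slab correction = 0.04193 × 2.65 × 2001.0 = 222.34 mGal
Simple Bouguer anomaly = 315.44 − (222.34) = 93.10 mGal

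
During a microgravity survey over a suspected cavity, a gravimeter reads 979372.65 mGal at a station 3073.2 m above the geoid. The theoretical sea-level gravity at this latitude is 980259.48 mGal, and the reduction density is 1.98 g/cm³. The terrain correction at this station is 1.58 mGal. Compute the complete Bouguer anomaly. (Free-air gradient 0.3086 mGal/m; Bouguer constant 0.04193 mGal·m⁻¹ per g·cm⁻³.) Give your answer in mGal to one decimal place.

-192.0

Free-air correction = 0.3086 × 3073.2 = 948.39 mGal
Free-air anomaly = 979372.65 − 980259.48 + (948.39) = 61.56 mGal
Bouguer slab correction = 0.04193 × 1.98 × 3073.2 = 255.14 mGal
Simple Bouguer anomaly = 61.56 − (255.14) = -193.58 mGal
Complete Bouguer anomaly = -193.58 + 1.58 = -192.00 mGal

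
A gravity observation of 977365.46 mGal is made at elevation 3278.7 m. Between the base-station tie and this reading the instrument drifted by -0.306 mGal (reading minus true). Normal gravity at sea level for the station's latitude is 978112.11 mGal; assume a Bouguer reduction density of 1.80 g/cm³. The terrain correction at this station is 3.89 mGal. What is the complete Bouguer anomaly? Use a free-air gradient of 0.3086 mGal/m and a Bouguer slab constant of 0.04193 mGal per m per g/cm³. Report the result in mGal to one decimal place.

21.9

Drift-corrected reading = 977365.46 − (-0.306) = 977365.766 mGal
Free-air correction = 0.3086 × 3278.7 = 1011.81 mGal
Free-air anomaly = 977365.766 − 978112.11 + (1011.81) = 265.466 mGal
Bouguer slab correction = 0.04193 × 1.80 × 3278.7 = 247.46 mGal
Simple Bouguer anomaly = 265.466 − (247.46) = 18.006 mGal
Complete Bouguer anomaly = 18.006 + 3.89 = 21.896 mGal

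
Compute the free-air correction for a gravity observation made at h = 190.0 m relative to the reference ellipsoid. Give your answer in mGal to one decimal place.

58.6

Free-air correction = 0.3086 × 190.0 = 58.6 mGal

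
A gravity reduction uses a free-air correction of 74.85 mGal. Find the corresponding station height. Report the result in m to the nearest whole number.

h = 74.85 / 0.3086 = 242.55 m

243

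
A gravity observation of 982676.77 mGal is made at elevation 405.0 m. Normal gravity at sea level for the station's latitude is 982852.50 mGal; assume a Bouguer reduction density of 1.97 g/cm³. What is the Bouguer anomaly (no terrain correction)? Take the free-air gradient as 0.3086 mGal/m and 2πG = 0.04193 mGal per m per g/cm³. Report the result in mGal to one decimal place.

-84.2

Free-air correction = 0.3086 × 405.0 = 124.98 mGal
Free-air anomaly = 982676.77 − 982852.50 + (124.98) = -50.75 mGal
Bouguer slab correction = 0.04193 × 1.97 × 405.0 = 33.45 mGal
Simple Bouguer anomaly = -50.75 − (33.45) = -84.20 mGal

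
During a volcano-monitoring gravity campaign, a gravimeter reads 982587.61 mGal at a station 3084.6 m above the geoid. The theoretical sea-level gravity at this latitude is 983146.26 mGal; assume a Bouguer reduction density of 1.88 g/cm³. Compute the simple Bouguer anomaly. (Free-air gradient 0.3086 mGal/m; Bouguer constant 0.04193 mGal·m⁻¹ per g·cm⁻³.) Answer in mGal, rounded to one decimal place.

150.1

Free-air correction = 0.3086 × 3084.6 = 951.91 mGal
Free-air anomaly = 982587.61 − 983146.26 + (951.91) = 393.26 mGal
Bouguer slab correction = 0.04193 × 1.88 × 3084.6 = 243.15 mGal
Simple Bouguer anomaly = 393.26 − (243.15) = 150.11 mGal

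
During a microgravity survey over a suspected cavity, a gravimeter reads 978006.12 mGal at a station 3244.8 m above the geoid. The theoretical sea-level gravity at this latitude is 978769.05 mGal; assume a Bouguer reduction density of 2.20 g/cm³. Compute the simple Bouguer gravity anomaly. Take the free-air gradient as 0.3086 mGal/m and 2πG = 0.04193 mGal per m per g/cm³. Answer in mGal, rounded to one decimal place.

Free-air correction = 0.3086 × 3244.8 = 1001.35 mGal
Free-air anomaly = 978006.12 − 978769.05 + (1001.35) = 238.42 mGal
Bouguer slab correction = 0.04193 × 2.20 × 3244.8 = 299.32 mGal
Simple Bouguer anomaly = 238.42 − (299.32) = -60.90 mGal

-60.9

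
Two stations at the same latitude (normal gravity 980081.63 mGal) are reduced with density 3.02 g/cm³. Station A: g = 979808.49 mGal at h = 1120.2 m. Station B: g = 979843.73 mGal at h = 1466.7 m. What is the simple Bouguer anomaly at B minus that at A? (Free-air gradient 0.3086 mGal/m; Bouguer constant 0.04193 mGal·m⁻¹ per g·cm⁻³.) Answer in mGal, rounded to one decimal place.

98.3

Δg_SB(A) = 979808.49 − 980081.63 + 0.3086×1120.2 − 0.04193×3.02×1120.2 = -69.30 mGal
Δg_SB(B) = 979843.73 − 980081.63 + 0.3086×1466.7 − 0.04193×3.02×1466.7 = 29.00 mGal
Difference = 29.00 − (-69.30) = 98.30 mGal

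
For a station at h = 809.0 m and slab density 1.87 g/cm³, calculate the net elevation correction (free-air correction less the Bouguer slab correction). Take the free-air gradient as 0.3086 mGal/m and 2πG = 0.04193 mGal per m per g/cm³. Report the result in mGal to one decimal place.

186.2

Combined gradient = 0.3086 − 0.04193 × 1.87 = 0.2301909 mGal/m
Combined elevation correction = 0.2301909 × 809.0 = 186.2 mGal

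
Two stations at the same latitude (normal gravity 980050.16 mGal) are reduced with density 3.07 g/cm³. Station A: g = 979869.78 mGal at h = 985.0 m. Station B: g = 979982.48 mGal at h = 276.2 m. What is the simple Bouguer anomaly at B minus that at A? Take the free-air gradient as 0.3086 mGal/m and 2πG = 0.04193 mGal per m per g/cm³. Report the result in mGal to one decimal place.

-14.8

Δg_SB(A) = 979869.78 − 980050.16 + 0.3086×985.0 − 0.04193×3.07×985.0 = -3.20 mGal
Δg_SB(B) = 979982.48 − 980050.16 + 0.3086×276.2 − 0.04193×3.07×276.2 = -18.00 mGal
Difference = -18.00 − (-3.20) = -14.80 mGal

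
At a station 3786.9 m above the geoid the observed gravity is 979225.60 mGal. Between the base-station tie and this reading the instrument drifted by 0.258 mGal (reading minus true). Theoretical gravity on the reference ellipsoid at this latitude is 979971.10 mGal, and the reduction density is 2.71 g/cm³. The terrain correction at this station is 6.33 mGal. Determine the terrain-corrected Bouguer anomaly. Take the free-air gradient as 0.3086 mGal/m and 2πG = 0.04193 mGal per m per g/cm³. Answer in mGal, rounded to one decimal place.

-1.1

Drift-corrected reading = 979225.60 − (0.258) = 979225.342 mGal
Free-air correction = 0.3086 × 3786.9 = 1168.64 mGal
Free-air anomaly = 979225.342 − 979971.10 + (1168.64) = 422.882 mGal
Bouguer slab correction = 0.04193 × 2.71 × 3786.9 = 430.31 mGal
Simple Bouguer anomaly = 422.882 − (430.31) = -7.428 mGal
Complete Bouguer anomaly = -7.428 + 6.33 = -1.098 mGal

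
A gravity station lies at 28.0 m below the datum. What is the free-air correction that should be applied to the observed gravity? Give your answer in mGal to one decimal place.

Free-air correction = 0.3086 × -28.0 = -8.6 mGal

-8.6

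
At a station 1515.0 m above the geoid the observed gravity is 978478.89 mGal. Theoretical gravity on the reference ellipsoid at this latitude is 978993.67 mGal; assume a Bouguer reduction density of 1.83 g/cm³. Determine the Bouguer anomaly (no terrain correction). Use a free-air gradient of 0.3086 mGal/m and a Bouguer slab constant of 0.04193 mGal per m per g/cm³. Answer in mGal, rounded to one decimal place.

-163.5

Free-air correction = 0.3086 × 1515.0 = 467.53 mGal
Free-air anomaly = 978478.89 − 978993.67 + (467.53) = -47.25 mGal
Bouguer slab correction = 0.04193 × 1.83 × 1515.0 = 116.25 mGal
Simple Bouguer anomaly = -47.25 − (116.25) = -163.50 mGal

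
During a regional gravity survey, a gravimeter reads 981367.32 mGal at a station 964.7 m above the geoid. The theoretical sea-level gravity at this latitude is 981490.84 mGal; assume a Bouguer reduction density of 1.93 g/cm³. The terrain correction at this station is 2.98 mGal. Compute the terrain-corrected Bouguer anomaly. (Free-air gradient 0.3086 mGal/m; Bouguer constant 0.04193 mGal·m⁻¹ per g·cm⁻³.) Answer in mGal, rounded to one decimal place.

99.1

Free-air correction = 0.3086 × 964.7 = 297.71 mGal
Free-air anomaly = 981367.32 − 981490.84 + (297.71) = 174.19 mGal
Bouguer slab correction = 0.04193 × 1.93 × 964.7 = 78.07 mGal
Simple Bouguer anomaly = 174.19 − (78.07) = 96.12 mGal
Complete Bouguer anomaly = 96.12 + 2.98 = 99.10 mGal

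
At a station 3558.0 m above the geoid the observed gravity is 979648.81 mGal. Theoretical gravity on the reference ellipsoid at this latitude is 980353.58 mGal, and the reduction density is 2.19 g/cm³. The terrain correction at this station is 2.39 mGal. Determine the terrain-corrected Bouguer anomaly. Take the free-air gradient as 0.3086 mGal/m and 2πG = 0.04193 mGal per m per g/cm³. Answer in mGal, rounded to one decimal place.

Free-air correction = 0.3086 × 3558.0 = 1098.00 mGal
Free-air anomaly = 979648.81 − 980353.58 + (1098.00) = 393.23 mGal
Bouguer slab correction = 0.04193 × 2.19 × 3558.0 = 326.72 mGal
Simple Bouguer anomaly = 393.23 − (326.72) = 66.51 mGal
Complete Bouguer anomaly = 66.51 + 2.39 = 68.90 mGal

68.9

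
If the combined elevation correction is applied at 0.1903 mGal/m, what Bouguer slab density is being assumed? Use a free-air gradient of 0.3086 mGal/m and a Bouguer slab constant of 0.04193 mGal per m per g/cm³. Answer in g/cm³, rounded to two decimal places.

2.82

0.1903 = 0.3086 − 0.04193 × ρ
ρ = (0.3086 − 0.1903) / 0.04193 = 2.82 g/cm³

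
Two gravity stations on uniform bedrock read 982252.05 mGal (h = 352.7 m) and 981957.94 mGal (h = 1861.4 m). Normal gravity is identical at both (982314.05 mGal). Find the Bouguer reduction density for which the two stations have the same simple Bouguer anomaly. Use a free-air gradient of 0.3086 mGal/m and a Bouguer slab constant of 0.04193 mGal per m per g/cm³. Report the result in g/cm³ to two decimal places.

Δg_obs = 981957.94 − 982252.05 = -294.11 mGal over Δh = 1861.4 − 352.7 = 1508.7 m
Equal Bouguer anomalies ⇒ Δg_obs + (0.3086 − 0.04193ρ)·Δh = 0
0.3086 − 0.04193ρ = −Δg_obs/Δh = 0.19494
ρ = (0.3086 − 0.19494) / 0.04193 = 2.71 g/cm³

2.71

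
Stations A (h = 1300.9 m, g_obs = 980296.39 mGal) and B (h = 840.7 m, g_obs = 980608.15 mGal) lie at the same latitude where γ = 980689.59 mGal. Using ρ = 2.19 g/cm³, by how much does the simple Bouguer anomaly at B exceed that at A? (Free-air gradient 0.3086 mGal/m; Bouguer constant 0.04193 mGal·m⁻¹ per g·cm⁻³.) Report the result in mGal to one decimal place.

Δg_SB(A) = 980296.39 − 980689.59 + 0.3086×1300.9 − 0.04193×2.19×1300.9 = -111.20 mGal
Δg_SB(B) = 980608.15 − 980689.59 + 0.3086×840.7 − 0.04193×2.19×840.7 = 100.80 mGal
Difference = 100.80 − (-111.20) = 212.00 mGal

212.0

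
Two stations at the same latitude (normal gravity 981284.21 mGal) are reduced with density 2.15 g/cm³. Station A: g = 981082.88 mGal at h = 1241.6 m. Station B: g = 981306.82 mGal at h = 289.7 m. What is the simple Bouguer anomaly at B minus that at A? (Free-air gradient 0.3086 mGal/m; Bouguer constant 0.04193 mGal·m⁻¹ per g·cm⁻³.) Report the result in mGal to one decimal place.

Δg_SB(A) = 981082.88 − 981284.21 + 0.3086×1241.6 − 0.04193×2.15×1241.6 = 69.90 mGal
Δg_SB(B) = 981306.82 − 981284.21 + 0.3086×289.7 − 0.04193×2.15×289.7 = 85.90 mGal
Difference = 85.90 − (69.90) = 16.00 mGal

16.0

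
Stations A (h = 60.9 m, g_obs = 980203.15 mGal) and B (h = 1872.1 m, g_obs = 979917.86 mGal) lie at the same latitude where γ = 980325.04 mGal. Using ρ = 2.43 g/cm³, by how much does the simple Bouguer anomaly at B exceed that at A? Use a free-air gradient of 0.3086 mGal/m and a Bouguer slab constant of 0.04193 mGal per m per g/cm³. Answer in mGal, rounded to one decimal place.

89.1

Δg_SB(A) = 980203.15 − 980325.04 + 0.3086×60.9 − 0.04193×2.43×60.9 = -109.30 mGal
Δg_SB(B) = 979917.86 − 980325.04 + 0.3086×1872.1 − 0.04193×2.43×1872.1 = -20.20 mGal
Difference = -20.20 − (-109.30) = 89.10 mGal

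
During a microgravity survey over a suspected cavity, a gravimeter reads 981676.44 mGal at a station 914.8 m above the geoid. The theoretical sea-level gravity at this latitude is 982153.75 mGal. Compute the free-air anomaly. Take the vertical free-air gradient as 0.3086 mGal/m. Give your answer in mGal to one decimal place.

-195.0

Free-air correction = 0.3086 × 914.8 = 282.31 mGal
Free-air anomaly = 981676.44 − 982153.75 + (282.31) = -195.00 mGal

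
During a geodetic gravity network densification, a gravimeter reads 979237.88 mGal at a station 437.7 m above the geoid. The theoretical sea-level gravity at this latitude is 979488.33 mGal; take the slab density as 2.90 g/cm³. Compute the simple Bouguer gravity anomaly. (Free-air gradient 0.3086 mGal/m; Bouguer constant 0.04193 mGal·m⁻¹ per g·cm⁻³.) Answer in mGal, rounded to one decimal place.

Free-air correction = 0.3086 × 437.7 = 135.07 mGal
Free-air anomaly = 979237.88 − 979488.33 + (135.07) = -115.38 mGal
Bouguer slab correction = 0.04193 × 2.90 × 437.7 = 53.22 mGal
Simple Bouguer anomaly = -115.38 − (53.22) = -168.60 mGal

-168.6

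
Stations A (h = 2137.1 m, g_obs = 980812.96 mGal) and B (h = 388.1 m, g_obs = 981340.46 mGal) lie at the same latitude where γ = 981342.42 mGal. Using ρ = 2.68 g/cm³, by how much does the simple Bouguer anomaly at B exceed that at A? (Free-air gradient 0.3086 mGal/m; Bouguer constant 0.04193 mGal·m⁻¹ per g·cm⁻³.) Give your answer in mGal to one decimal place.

184.3

Δg_SB(A) = 980812.96 − 981342.42 + 0.3086×2137.1 − 0.04193×2.68×2137.1 = -110.10 mGal
Δg_SB(B) = 981340.46 − 981342.42 + 0.3086×388.1 − 0.04193×2.68×388.1 = 74.20 mGal
Difference = 74.20 − (-110.10) = 184.30 mGal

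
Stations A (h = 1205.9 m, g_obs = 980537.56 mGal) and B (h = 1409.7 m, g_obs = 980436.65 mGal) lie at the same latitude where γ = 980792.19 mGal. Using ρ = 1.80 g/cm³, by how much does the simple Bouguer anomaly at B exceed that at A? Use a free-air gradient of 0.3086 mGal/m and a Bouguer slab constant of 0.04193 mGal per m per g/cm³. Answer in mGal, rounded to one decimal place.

-53.4

Δg_SB(A) = 980537.56 − 980792.19 + 0.3086×1205.9 − 0.04193×1.80×1205.9 = 26.50 mGal
Δg_SB(B) = 980436.65 − 980792.19 + 0.3086×1409.7 − 0.04193×1.80×1409.7 = -26.90 mGal
Difference = -26.90 − (26.50) = -53.40 mGal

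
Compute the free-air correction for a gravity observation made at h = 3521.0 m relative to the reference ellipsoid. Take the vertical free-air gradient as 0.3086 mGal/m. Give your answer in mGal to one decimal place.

Free-air correction = 0.3086 × 3521.0 = 1086.6 mGal

1086.6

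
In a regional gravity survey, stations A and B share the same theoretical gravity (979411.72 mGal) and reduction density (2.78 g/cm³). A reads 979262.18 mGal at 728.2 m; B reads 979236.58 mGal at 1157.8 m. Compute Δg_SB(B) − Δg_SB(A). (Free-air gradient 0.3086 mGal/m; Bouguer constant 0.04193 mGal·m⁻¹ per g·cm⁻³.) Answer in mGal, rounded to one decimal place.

56.9

Δg_SB(A) = 979262.18 − 979411.72 + 0.3086×728.2 − 0.04193×2.78×728.2 = -9.70 mGal
Δg_SB(B) = 979236.58 − 979411.72 + 0.3086×1157.8 − 0.04193×2.78×1157.8 = 47.20 mGal
Difference = 47.20 − (-9.70) = 56.90 mGal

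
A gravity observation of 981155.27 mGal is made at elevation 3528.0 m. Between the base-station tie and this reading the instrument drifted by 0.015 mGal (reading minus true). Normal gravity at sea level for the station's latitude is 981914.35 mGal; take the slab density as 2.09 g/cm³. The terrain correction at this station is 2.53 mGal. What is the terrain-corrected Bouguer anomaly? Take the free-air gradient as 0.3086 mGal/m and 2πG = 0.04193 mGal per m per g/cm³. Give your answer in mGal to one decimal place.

23.0

Drift-corrected reading = 981155.27 − (0.015) = 981155.255 mGal
Free-air correction = 0.3086 × 3528.0 = 1088.74 mGal
Free-air anomaly = 981155.255 − 981914.35 + (1088.74) = 329.645 mGal
Bouguer slab correction = 0.04193 × 2.09 × 3528.0 = 309.17 mGal
Simple Bouguer anomaly = 329.645 − (309.17) = 20.475 mGal
Complete Bouguer anomaly = 20.475 + 2.53 = 23.005 mGal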